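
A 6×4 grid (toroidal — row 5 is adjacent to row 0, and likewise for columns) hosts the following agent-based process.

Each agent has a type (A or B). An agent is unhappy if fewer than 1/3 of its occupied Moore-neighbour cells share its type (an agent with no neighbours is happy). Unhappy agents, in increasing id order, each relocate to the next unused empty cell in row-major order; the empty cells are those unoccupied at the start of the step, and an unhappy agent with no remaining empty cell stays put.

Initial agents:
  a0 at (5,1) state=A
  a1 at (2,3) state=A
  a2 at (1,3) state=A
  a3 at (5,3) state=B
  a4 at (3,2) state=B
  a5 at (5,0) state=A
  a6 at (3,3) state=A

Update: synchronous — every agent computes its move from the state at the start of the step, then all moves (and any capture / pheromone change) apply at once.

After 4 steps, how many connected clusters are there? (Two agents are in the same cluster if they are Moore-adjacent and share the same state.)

t=1: a0@(5,1):A a1@(2,3):A a2@(1,3):A a3@(0,0):B a4@(0,1):B a5@(5,0):A a6@(3,3):A
t=2: a0@(5,1):A a1@(2,3):A a2@(1,3):A a3@(0,2):B a4@(0,1):B a5@(5,0):A a6@(3,3):A
t=3: (unchanged — steady state)

3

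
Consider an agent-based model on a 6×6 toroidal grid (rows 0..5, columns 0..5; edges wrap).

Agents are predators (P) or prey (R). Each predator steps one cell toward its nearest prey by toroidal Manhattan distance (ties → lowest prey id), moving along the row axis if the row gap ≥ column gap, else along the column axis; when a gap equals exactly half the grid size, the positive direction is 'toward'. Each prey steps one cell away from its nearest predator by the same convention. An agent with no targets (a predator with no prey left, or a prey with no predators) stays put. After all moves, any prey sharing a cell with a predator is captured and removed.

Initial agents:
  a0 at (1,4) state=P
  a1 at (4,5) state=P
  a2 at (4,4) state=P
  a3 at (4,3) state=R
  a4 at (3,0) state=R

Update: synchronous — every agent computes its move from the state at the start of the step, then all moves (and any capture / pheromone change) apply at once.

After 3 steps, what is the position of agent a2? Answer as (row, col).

(4, 1)

t=1: a0@(2,4):P a1@(4,4):P a2@(4,3):P a3@(4,2):R a4@(2,0):R
t=2: a0@(2,5):P a1@(4,3):P a2@(4,2):P a3@(4,1):R a4@(2,1):R
t=3: a0@(2,0):P a1@(4,2):P a2@(4,1):P a3@(4,0):R a4@(2,2):R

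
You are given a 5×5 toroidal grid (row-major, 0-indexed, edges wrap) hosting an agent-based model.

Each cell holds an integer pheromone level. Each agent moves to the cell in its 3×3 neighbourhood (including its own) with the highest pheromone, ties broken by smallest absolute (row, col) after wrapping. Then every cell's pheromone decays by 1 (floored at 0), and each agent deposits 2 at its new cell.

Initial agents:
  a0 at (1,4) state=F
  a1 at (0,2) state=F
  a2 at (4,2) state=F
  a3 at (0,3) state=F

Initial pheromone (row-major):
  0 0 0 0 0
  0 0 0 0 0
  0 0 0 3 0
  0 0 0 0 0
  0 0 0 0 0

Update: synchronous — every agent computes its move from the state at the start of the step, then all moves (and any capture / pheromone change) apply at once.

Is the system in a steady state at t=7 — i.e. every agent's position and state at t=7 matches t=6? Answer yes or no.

yes

t=1: a0@(2,3) a1@(0,1) a2@(0,1) a3@(0,2) | pheromone: 0 4 2 0 0 / 0 0 0 0 0 / 0 0 0 4 0 / 0 0 0 0 0 / 0 0 0 0 0
t=2: a0@(2,3) a1@(0,1) a2@(0,1) a3@(0,1) | pheromone: 0 9 1 0 0 / 0 0 0 0 0 / 0 0 0 5 0 / 0 0 0 0 0 / 0 0 0 0 0
t=3: a0@(2,3) a1@(0,1) a2@(0,1) a3@(0,1) | pheromone: 0 14 0 0 0 / 0 0 0 0 0 / 0 0 0 6 0 / 0 0 0 0 0 / 0 0 0 0 0
t=4: a0@(2,3) a1@(0,1) a2@(0,1) a3@(0,1) | pheromone: 0 19 0 0 0 / 0 0 0 0 0 / 0 0 0 7 0 / 0 0 0 0 0 / 0 0 0 0 0
t=5: a0@(2,3) a1@(0,1) a2@(0,1) a3@(0,1) | pheromone: 0 24 0 0 0 / 0 0 0 0 0 / 0 0 0 8 0 / 0 0 0 0 0 / 0 0 0 0 0
t=6: a0@(2,3) a1@(0,1) a2@(0,1) a3@(0,1) | pheromone: 0 29 0 0 0 / 0 0 0 0 0 / 0 0 0 9 0 / 0 0 0 0 0 / 0 0 0 0 0
t=7: a0@(2,3) a1@(0,1) a2@(0,1) a3@(0,1) | pheromone: 0 34 0 0 0 / 0 0 0 0 0 / 0 0 0 10 0 / 0 0 0 0 0 / 0 0 0 0 0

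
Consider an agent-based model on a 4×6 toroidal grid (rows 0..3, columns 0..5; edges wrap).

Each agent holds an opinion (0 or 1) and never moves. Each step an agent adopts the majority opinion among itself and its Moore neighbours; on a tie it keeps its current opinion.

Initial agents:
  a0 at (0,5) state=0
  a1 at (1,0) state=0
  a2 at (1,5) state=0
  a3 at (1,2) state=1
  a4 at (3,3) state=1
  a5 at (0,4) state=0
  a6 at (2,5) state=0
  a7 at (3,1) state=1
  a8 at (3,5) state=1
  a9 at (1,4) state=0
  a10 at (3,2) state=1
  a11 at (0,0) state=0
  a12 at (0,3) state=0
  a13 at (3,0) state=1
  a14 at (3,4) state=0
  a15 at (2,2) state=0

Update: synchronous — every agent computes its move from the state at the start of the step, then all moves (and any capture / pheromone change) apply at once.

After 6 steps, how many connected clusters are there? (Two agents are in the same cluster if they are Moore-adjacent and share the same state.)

2

t=1: a0@(0,5):0 a1@(1,0):0 a2@(1,5):0 a3@(1,2):0 a4@(3,3):0 a5@(0,4):0 a6@(2,5):0 a7@(3,1):1 a8@(3,5):0 a9@(1,4):0 a10@(3,2):1 a11@(0,0):0 a12@(0,3):0 a13@(3,0):1 a14@(3,4):0 a15@(2,2):1
t=2: a0@(0,5):0 a1@(1,0):0 a2@(1,5):0 a3@(1,2):0 a4@(3,3):0 a5@(0,4):0 a6@(2,5):0 a7@(3,1):1 a8@(3,5):0 a9@(1,4):0 a10@(3,2):1 a11@(0,0):0 a12@(0,3):0 a13@(3,0):0 a14@(3,4):0 a15@(2,2):1
t=3: (unchanged — steady state)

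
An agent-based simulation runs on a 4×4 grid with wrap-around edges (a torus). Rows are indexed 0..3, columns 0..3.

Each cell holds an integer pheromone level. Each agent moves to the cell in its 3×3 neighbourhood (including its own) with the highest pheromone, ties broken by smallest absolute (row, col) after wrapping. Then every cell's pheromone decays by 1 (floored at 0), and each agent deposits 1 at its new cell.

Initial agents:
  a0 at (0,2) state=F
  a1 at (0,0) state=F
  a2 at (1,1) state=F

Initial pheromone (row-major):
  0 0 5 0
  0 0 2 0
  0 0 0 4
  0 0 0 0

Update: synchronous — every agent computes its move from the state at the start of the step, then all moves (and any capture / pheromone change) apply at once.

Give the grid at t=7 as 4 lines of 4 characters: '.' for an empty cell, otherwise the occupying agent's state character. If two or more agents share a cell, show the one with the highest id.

F.F.
....
....
....

t=1: a0@(0,2) a1@(0,0) a2@(0,2) | pheromone: 1 0 6 0 / 0 0 1 0 / 0 0 0 3 / 0 0 0 0
t=2: a0@(0,2) a1@(0,0) a2@(0,2) | pheromone: 1 0 7 0 / 0 0 0 0 / 0 0 0 2 / 0 0 0 0
t=3: a0@(0,2) a1@(0,0) a2@(0,2) | pheromone: 1 0 8 0 / 0 0 0 0 / 0 0 0 1 / 0 0 0 0
t=4: a0@(0,2) a1@(0,0) a2@(0,2) | pheromone: 1 0 9 0 / 0 0 0 0 / 0 0 0 0 / 0 0 0 0
t=5: a0@(0,2) a1@(0,0) a2@(0,2) | pheromone: 1 0 10 0 / 0 0 0 0 / 0 0 0 0 / 0 0 0 0
t=6: a0@(0,2) a1@(0,0) a2@(0,2) | pheromone: 1 0 11 0 / 0 0 0 0 / 0 0 0 0 / 0 0 0 0
t=7: a0@(0,2) a1@(0,0) a2@(0,2) | pheromone: 1 0 12 0 / 0 0 0 0 / 0 0 0 0 / 0 0 0 0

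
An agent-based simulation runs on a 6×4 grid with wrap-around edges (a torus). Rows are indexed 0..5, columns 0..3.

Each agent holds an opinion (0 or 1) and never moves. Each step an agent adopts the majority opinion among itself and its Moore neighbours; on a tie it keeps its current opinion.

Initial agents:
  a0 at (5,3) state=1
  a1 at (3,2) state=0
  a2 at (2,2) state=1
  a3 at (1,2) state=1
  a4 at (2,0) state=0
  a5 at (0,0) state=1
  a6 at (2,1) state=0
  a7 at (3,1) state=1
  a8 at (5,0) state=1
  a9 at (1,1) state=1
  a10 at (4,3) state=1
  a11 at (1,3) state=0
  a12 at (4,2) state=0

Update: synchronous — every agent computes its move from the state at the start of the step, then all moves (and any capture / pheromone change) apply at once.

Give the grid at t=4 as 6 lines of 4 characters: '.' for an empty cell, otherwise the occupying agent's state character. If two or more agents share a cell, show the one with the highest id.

1...
.111
111.
.11.
..11
1..1

t=1: a0@(5,3):1 a1@(3,2):0 a2@(2,2):1 a3@(1,2):1 a4@(2,0):0 a5@(0,0):1 a6@(2,1):1 a7@(3,1):0 a8@(5,0):1 a9@(1,1):1 a10@(4,3):1 a11@(1,3):1 a12@(4,2):1
t=2: a0@(5,3):1 a1@(3,2):1 a2@(2,2):1 a3@(1,2):1 a4@(2,0):1 a5@(0,0):1 a6@(2,1):1 a7@(3,1):0 a8@(5,0):1 a9@(1,1):1 a10@(4,3):1 a11@(1,3):1 a12@(4,2):1
t=3: a0@(5,3):1 a1@(3,2):1 a2@(2,2):1 a3@(1,2):1 a4@(2,0):1 a5@(0,0):1 a6@(2,1):1 a7@(3,1):1 a8@(5,0):1 a9@(1,1):1 a10@(4,3):1 a11@(1,3):1 a12@(4,2):1
t=4: (unchanged — steady state)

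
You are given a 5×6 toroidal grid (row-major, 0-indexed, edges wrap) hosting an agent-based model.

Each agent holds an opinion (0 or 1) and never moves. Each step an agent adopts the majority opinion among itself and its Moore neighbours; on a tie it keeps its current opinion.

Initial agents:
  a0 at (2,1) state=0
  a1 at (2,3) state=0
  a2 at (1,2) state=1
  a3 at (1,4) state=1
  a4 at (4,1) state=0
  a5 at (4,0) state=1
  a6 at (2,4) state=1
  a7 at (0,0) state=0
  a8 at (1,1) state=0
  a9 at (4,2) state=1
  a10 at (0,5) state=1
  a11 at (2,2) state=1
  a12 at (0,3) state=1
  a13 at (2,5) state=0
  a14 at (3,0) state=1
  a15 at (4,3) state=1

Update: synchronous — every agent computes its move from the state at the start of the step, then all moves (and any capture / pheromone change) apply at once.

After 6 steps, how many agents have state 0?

0

t=1: a0@(2,1):1 a1@(2,3):1 a2@(1,2):1 a3@(1,4):1 a4@(4,1):1 a5@(4,0):1 a6@(2,4):1 a7@(0,0):0 a8@(1,1):0 a9@(4,2):1 a10@(0,5):1 a11@(2,2):0 a12@(0,3):1 a13@(2,5):1 a14@(3,0):0 a15@(4,3):1
t=2: a0@(2,1):0 a1@(2,3):1 a2@(1,2):1 a3@(1,4):1 a4@(4,1):1 a5@(4,0):1 a6@(2,4):1 a7@(0,0):1 a8@(1,1):0 a9@(4,2):1 a10@(0,5):1 a11@(2,2):1 a12@(0,3):1 a13@(2,5):1 a14@(3,0):1 a15@(4,3):1
t=3: a0@(2,1):1 a1@(2,3):1 a2@(1,2):1 a3@(1,4):1 a4@(4,1):1 a5@(4,0):1 a6@(2,4):1 a7@(0,0):1 a8@(1,1):1 a9@(4,2):1 a10@(0,5):1 a11@(2,2):1 a12@(0,3):1 a13@(2,5):1 a14@(3,0):1 a15@(4,3):1
t=4: (unchanged — steady state)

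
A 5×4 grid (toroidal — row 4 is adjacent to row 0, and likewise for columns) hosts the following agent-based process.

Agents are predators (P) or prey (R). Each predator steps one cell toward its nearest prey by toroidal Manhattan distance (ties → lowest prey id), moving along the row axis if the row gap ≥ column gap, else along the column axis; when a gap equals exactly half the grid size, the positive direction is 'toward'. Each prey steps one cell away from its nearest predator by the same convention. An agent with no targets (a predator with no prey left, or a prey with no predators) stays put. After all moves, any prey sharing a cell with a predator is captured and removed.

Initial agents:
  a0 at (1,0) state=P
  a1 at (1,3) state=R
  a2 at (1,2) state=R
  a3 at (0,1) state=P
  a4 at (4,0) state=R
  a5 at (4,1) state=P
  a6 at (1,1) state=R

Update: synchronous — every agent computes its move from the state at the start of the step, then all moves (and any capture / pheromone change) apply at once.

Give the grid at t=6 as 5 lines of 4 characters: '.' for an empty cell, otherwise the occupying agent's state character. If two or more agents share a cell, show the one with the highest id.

....
.RP.
....
....
..RP

t=1: a0@(1,3):P a1@(1,2):R a3@(1,1):P a4@(4,3):R a5@(4,0):P a6@(1,2):R
t=2: a0@(1,2):P a1@(1,1):R a3@(1,2):P a4@(4,2):R a5@(4,3):P a6@(1,1):R
t=3: a0@(1,1):P a1@(1,0):R a3@(1,1):P a4@(4,1):R a5@(4,2):P a6@(1,0):R
t=4: a0@(1,0):P a1@(1,3):R a3@(1,0):P a4@(4,0):R a5@(4,1):P a6@(1,3):R
t=5: a0@(1,3):P a1@(1,2):R a3@(1,3):P a4@(4,3):R a5@(4,0):P a6@(1,2):R
t=6: a0@(1,2):P a1@(1,1):R a3@(1,2):P a4@(4,2):R a5@(4,3):P a6@(1,1):R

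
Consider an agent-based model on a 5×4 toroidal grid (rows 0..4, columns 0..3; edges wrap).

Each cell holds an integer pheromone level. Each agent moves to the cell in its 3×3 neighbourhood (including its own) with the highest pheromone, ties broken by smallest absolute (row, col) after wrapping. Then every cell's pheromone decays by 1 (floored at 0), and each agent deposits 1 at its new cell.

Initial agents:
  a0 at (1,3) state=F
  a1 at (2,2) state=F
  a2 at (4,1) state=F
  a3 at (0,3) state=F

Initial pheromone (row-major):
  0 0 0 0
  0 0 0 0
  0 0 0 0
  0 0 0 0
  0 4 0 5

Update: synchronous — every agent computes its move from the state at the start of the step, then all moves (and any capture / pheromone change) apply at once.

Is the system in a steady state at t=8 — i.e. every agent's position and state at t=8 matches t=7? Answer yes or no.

t=1: a0@(0,0) a1@(1,1) a2@(4,1) a3@(4,3) | pheromone: 1 0 0 0 / 0 1 0 0 / 0 0 0 0 / 0 0 0 0 / 0 4 0 5
t=2: a0@(4,3) a1@(0,0) a2@(4,1) a3@(4,3) | pheromone: 1 0 0 0 / 0 0 0 0 / 0 0 0 0 / 0 0 0 0 / 0 4 0 6
t=3: a0@(4,3) a1@(4,3) a2@(4,1) a3@(4,3) | pheromone: 0 0 0 0 / 0 0 0 0 / 0 0 0 0 / 0 0 0 0 / 0 4 0 8
t=4: a0@(4,3) a1@(4,3) a2@(4,1) a3@(4,3) | pheromone: 0 0 0 0 / 0 0 0 0 / 0 0 0 0 / 0 0 0 0 / 0 4 0 10
t=5: a0@(4,3) a1@(4,3) a2@(4,1) a3@(4,3) | pheromone: 0 0 0 0 / 0 0 0 0 / 0 0 0 0 / 0 0 0 0 / 0 4 0 12
t=6: a0@(4,3) a1@(4,3) a2@(4,1) a3@(4,3) | pheromone: 0 0 0 0 / 0 0 0 0 / 0 0 0 0 / 0 0 0 0 / 0 4 0 14
t=7: a0@(4,3) a1@(4,3) a2@(4,1) a3@(4,3) | pheromone: 0 0 0 0 / 0 0 0 0 / 0 0 0 0 / 0 0 0 0 / 0 4 0 16
t=8: a0@(4,3) a1@(4,3) a2@(4,1) a3@(4,3) | pheromone: 0 0 0 0 / 0 0 0 0 / 0 0 0 0 / 0 0 0 0 / 0 4 0 18

yes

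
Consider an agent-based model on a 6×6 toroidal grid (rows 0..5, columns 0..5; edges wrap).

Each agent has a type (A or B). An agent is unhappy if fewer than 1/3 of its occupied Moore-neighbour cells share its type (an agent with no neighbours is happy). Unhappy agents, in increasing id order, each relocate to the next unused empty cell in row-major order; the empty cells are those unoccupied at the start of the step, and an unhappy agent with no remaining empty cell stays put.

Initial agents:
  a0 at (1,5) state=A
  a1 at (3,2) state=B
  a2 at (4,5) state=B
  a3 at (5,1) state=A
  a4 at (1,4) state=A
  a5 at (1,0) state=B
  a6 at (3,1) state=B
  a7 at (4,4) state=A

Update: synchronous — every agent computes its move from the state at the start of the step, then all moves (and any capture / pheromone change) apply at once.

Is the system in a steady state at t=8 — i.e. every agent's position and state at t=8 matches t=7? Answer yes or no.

t=1: a0@(1,5):A a1@(3,2):B a2@(0,0):B a3@(5,1):A a4@(1,4):A a5@(0,1):B a6@(3,1):B a7@(0,2):A
t=2: (unchanged — steady state)

yes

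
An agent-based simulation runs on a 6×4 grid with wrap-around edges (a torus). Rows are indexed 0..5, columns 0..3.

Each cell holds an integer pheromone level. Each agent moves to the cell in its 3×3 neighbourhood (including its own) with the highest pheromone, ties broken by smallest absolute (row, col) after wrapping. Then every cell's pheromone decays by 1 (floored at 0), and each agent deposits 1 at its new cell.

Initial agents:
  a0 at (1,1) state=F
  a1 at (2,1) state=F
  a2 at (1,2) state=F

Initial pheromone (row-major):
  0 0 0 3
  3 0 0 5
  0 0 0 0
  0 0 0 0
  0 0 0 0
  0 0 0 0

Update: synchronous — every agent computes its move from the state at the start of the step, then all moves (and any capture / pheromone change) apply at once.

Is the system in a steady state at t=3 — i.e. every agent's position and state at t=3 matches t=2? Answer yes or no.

t=1: a0@(1,0) a1@(1,0) a2@(1,3) | pheromone: 0 0 0 2 / 4 0 0 5 / 0 0 0 0 / 0 0 0 0 / 0 0 0 0 / 0 0 0 0
t=2: a0@(1,3) a1@(1,3) a2@(1,3) | pheromone: 0 0 0 1 / 3 0 0 7 / 0 0 0 0 / 0 0 0 0 / 0 0 0 0 / 0 0 0 0
t=3: a0@(1,3) a1@(1,3) a2@(1,3) | pheromone: 0 0 0 0 / 2 0 0 9 / 0 0 0 0 / 0 0 0 0 / 0 0 0 0 / 0 0 0 0

yes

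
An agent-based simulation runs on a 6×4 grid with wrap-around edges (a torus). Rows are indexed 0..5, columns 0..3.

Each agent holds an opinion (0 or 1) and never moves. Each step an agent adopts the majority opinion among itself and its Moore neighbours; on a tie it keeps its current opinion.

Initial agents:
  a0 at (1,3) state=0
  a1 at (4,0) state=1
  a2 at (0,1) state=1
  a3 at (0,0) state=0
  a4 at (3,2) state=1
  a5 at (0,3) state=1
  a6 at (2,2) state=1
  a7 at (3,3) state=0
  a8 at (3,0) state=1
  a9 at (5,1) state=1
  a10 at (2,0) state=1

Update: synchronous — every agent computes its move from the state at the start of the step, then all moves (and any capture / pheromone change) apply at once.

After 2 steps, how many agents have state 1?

11

t=1: a0@(1,3):1 a1@(4,0):1 a2@(0,1):1 a3@(0,0):1 a4@(3,2):1 a5@(0,3):0 a6@(2,2):1 a7@(3,3):1 a8@(3,0):1 a9@(5,1):1 a10@(2,0):1
t=2: a0@(1,3):1 a1@(4,0):1 a2@(0,1):1 a3@(0,0):1 a4@(3,2):1 a5@(0,3):1 a6@(2,2):1 a7@(3,3):1 a8@(3,0):1 a9@(5,1):1 a10@(2,0):1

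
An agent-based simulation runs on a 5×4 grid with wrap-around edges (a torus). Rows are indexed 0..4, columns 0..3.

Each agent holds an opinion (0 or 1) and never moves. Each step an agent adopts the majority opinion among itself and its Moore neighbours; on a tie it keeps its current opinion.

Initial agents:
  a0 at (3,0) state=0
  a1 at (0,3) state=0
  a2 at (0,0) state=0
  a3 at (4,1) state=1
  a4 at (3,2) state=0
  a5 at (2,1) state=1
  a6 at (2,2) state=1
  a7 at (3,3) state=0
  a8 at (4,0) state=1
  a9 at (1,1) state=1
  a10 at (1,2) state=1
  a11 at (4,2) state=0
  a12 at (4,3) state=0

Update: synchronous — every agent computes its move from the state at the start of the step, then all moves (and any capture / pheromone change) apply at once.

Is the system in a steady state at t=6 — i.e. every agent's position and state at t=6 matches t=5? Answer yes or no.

t=1: a0@(3,0):0 a1@(0,3):0 a2@(0,0):0 a3@(4,1):0 a4@(3,2):0 a5@(2,1):1 a6@(2,2):1 a7@(3,3):0 a8@(4,0):0 a9@(1,1):1 a10@(1,2):1 a11@(4,2):0 a12@(4,3):0
t=2: (unchanged — steady state)

yes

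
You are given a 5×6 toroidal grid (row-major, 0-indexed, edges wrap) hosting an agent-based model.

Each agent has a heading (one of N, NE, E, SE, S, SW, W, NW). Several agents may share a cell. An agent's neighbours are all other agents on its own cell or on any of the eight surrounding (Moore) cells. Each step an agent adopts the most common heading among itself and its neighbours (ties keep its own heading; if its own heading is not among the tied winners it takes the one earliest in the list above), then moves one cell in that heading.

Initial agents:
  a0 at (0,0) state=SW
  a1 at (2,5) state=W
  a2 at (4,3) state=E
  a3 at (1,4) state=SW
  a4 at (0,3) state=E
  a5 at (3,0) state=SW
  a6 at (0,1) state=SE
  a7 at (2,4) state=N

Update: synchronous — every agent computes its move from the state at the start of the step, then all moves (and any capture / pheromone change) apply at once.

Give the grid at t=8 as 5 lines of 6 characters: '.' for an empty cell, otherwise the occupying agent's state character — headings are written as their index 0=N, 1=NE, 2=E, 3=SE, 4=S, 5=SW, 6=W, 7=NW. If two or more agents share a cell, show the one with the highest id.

t=1: a0@(1,5):SW a1@(3,4):SW a2@(4,4):E a3@(2,3):SW a4@(0,4):E a5@(4,5):SW a6@(1,2):SE a7@(1,4):N
t=2: a0@(2,4):SW a1@(4,3):SW a2@(4,5):E a3@(3,2):SW a4@(0,5):E a5@(0,4):SW a6@(2,3):SE a7@(2,3):SW
t=3: a0@(3,3):SW a1@(0,2):SW a2@(4,0):E a3@(4,1):SW a4@(0,0):E a5@(1,3):SW a6@(3,2):SW a7@(3,2):SW
t=4: a0@(4,2):SW a1@(1,1):SW a2@(4,1):E a3@(0,0):SW a4@(0,1):E a5@(2,2):SW a6@(4,1):SW a7@(4,1):SW
t=5: a0@(0,1):SW a1@(2,0):SW a2@(0,0):SW a3@(1,5):SW a4@(1,0):SW a5@(3,1):SW a6@(0,0):SW a7@(0,0):SW
t=6: a0@(1,0):SW a1@(3,5):SW a2@(1,5):SW a3@(2,4):SW a4@(2,5):SW a5@(4,0):SW a6@(1,5):SW a7@(1,5):SW
t=7: a0@(2,5):SW a1@(4,4):SW a2@(2,4):SW a3@(3,3):SW a4@(3,4):SW a5@(0,5):SW a6@(2,4):SW a7@(2,4):SW
t=8: a0@(3,4):SW a1@(0,3):SW a2@(3,3):SW a3@(4,2):SW a4@(4,3):SW a5@(1,4):SW a6@(3,3):SW a7@(3,3):SW

...5..
....5.
......
...55.
..55..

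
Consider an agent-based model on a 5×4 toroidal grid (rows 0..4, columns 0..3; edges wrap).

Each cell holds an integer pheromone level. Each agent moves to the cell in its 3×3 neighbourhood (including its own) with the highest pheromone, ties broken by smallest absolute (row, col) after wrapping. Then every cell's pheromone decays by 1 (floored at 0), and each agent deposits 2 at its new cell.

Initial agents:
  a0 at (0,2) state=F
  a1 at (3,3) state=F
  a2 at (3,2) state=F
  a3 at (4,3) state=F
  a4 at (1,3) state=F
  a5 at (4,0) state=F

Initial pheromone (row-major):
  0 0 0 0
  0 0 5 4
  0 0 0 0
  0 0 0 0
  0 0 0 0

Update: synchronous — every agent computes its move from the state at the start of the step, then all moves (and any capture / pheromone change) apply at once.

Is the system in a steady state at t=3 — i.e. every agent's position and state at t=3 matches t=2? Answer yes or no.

no

t=1: a0@(1,2) a1@(2,0) a2@(2,1) a3@(0,0) a4@(1,2) a5@(0,0) | pheromone: 4 0 0 0 / 0 0 8 3 / 2 2 0 0 / 0 0 0 0 / 0 0 0 0
t=2: a0@(1,2) a1@(1,3) a2@(1,2) a3@(0,0) a4@(1,2) a5@(0,0) | pheromone: 7 0 0 0 / 0 0 13 4 / 1 1 0 0 / 0 0 0 0 / 0 0 0 0
t=3: a0@(1,2) a1@(1,2) a2@(1,2) a3@(0,0) a4@(1,2) a5@(0,0) | pheromone: 10 0 0 0 / 0 0 20 3 / 0 0 0 0 / 0 0 0 0 / 0 0 0 0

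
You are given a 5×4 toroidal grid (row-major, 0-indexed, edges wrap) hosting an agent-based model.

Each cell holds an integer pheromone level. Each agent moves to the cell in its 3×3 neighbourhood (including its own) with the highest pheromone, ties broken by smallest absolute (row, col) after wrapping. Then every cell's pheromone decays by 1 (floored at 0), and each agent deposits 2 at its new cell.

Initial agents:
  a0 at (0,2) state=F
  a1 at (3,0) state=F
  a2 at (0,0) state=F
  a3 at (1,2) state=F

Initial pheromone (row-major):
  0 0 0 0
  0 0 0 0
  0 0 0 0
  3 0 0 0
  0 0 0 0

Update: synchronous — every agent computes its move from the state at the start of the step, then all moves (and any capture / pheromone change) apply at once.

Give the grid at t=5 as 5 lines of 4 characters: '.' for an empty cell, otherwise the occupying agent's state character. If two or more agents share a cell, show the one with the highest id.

.F..
....
....
F...
....

t=1: a0@(0,1) a1@(3,0) a2@(0,0) a3@(0,1) | pheromone: 2 4 0 0 / 0 0 0 0 / 0 0 0 0 / 4 0 0 0 / 0 0 0 0
t=2: a0@(0,1) a1@(3,0) a2@(0,1) a3@(0,1) | pheromone: 1 9 0 0 / 0 0 0 0 / 0 0 0 0 / 5 0 0 0 / 0 0 0 0
t=3: a0@(0,1) a1@(3,0) a2@(0,1) a3@(0,1) | pheromone: 0 14 0 0 / 0 0 0 0 / 0 0 0 0 / 6 0 0 0 / 0 0 0 0
t=4: a0@(0,1) a1@(3,0) a2@(0,1) a3@(0,1) | pheromone: 0 19 0 0 / 0 0 0 0 / 0 0 0 0 / 7 0 0 0 / 0 0 0 0
t=5: a0@(0,1) a1@(3,0) a2@(0,1) a3@(0,1) | pheromone: 0 24 0 0 / 0 0 0 0 / 0 0 0 0 / 8 0 0 0 / 0 0 0 0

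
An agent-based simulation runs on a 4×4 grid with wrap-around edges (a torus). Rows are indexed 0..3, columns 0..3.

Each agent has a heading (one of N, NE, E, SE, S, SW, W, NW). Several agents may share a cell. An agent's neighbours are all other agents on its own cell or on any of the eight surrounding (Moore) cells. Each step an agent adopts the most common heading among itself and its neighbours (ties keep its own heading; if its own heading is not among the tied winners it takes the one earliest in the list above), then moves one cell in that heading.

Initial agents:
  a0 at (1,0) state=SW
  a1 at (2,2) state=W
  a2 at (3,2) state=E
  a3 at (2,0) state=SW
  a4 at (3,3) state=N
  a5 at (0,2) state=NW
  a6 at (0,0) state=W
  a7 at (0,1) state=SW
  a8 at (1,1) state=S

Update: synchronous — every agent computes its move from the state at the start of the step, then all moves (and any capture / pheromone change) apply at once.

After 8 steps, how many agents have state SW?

9

t=1: a0@(2,3):SW a1@(2,1):W a2@(3,3):E a3@(3,3):SW a4@(3,2):W a5@(3,1):NW a6@(1,3):SW a7@(1,0):SW a8@(2,0):SW
t=2: a0@(3,2):SW a1@(2,0):W a2@(0,2):SW a3@(0,2):SW a4@(3,1):W a5@(3,0):W a6@(2,2):SW a7@(2,3):SW a8@(3,3):SW
t=3: a0@(0,1):SW a1@(2,3):W a2@(1,1):SW a3@(1,1):SW a4@(0,0):SW a5@(3,3):W a6@(3,1):SW a7@(3,2):SW a8@(0,2):SW
t=4: a0@(1,0):SW a1@(2,2):W a2@(2,0):SW a3@(2,0):SW a4@(1,3):SW a5@(0,2):SW a6@(0,0):SW a7@(0,1):SW a8@(1,1):SW
t=5: a0@(2,3):SW a1@(3,1):SW a2@(3,3):SW a3@(3,3):SW a4@(2,2):SW a5@(1,1):SW a6@(1,3):SW a7@(1,0):SW a8@(2,0):SW
t=6: a0@(3,2):SW a1@(0,0):SW a2@(0,2):SW a3@(0,2):SW a4@(3,1):SW a5@(2,0):SW a6@(2,2):SW a7@(2,3):SW a8@(3,3):SW
t=7: a0@(0,1):SW a1@(1,3):SW a2@(1,1):SW a3@(1,1):SW a4@(0,0):SW a5@(3,3):SW a6@(3,1):SW a7@(3,2):SW a8@(0,2):SW
t=8: a0@(1,0):SW a1@(2,2):SW a2@(2,0):SW a3@(2,0):SW a4@(1,3):SW a5@(0,2):SW a6@(0,0):SW a7@(0,1):SW a8@(1,1):SW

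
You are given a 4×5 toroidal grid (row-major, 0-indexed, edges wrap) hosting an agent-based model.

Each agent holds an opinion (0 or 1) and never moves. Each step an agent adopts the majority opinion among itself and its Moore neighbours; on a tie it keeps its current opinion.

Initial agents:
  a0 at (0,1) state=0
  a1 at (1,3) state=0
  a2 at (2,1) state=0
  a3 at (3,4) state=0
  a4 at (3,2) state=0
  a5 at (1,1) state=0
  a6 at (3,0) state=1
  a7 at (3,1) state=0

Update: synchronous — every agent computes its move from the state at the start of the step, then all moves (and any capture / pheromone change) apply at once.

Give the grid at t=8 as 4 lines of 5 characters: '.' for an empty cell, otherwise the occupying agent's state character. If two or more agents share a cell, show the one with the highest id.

t=1: a0@(0,1):0 a1@(1,3):0 a2@(2,1):0 a3@(3,4):0 a4@(3,2):0 a5@(1,1):0 a6@(3,0):0 a7@(3,1):0
t=2: (unchanged — steady state)

.0...
.0.0.
.0...
000.0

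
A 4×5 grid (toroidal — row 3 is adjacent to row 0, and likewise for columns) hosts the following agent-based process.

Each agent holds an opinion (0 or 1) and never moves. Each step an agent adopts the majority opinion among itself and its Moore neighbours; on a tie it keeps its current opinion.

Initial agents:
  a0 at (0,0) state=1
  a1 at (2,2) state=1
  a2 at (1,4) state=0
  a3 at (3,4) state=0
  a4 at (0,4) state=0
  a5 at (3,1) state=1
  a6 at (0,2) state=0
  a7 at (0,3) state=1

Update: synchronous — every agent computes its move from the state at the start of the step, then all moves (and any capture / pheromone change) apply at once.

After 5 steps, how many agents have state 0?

5

t=1: a0@(0,0):0 a1@(2,2):1 a2@(1,4):0 a3@(3,4):0 a4@(0,4):0 a5@(3,1):1 a6@(0,2):1 a7@(0,3):0
t=2: (unchanged — steady state)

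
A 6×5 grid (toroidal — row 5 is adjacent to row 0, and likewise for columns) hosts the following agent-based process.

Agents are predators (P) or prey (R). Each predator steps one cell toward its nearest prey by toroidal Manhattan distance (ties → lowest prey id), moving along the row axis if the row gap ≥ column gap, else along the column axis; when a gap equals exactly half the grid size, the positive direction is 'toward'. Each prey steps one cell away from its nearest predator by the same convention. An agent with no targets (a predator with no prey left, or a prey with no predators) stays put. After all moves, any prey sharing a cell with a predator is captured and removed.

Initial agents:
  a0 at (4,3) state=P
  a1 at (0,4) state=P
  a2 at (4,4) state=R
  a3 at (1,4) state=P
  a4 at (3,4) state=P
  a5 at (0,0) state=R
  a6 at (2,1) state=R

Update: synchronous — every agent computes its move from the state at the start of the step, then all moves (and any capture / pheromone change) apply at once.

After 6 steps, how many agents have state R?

3

t=1: a0@(4,4):P a1@(0,0):P a2@(4,0):R a3@(0,4):P a4@(4,4):P a5@(0,1):R a6@(2,2):R
t=2: a0@(4,0):P a1@(0,1):P a2@(4,1):R a3@(0,0):P a4@(4,0):P a5@(0,2):R a6@(1,2):R
t=3: a0@(4,1):P a1@(0,2):P a2@(4,2):R a3@(0,1):P a4@(4,1):P a5@(0,3):R a6@(2,2):R
t=4: a0@(4,2):P a1@(0,3):P a2@(4,3):R a3@(0,2):P a4@(4,2):P a5@(0,4):R a6@(3,2):R
t=5: a0@(4,3):P a1@(0,4):P a2@(4,4):R a3@(0,3):P a4@(4,3):P a5@(0,0):R a6@(2,2):R
t=6: a0@(4,4):P a1@(0,0):P a2@(4,0):R a3@(0,4):P a4@(4,4):P a5@(0,1):R a6@(1,2):R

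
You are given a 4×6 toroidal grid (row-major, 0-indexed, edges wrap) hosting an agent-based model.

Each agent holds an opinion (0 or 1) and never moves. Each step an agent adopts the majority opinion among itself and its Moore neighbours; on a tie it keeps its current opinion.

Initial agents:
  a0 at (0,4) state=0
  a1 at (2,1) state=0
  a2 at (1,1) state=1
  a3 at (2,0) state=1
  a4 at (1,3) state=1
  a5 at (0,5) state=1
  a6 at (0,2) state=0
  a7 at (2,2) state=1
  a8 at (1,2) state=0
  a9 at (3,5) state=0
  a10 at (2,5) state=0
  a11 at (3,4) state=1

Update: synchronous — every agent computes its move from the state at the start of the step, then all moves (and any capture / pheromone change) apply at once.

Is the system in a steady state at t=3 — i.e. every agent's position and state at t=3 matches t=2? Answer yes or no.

t=1: a0@(0,4):1 a1@(2,1):1 a2@(1,1):1 a3@(2,0):0 a4@(1,3):0 a5@(0,5):1 a6@(0,2):0 a7@(2,2):1 a8@(1,2):0 a9@(3,5):0 a10@(2,5):0 a11@(3,4):0
t=2: a0@(0,4):0 a1@(2,1):1 a2@(1,1):1 a3@(2,0):0 a4@(1,3):0 a5@(0,5):1 a6@(0,2):0 a7@(2,2):1 a8@(1,2):0 a9@(3,5):0 a10@(2,5):0 a11@(3,4):0
t=3: a0@(0,4):0 a1@(2,1):1 a2@(1,1):1 a3@(2,0):0 a4@(1,3):0 a5@(0,5):0 a6@(0,2):0 a7@(2,2):1 a8@(1,2):0 a9@(3,5):0 a10@(2,5):0 a11@(3,4):0

no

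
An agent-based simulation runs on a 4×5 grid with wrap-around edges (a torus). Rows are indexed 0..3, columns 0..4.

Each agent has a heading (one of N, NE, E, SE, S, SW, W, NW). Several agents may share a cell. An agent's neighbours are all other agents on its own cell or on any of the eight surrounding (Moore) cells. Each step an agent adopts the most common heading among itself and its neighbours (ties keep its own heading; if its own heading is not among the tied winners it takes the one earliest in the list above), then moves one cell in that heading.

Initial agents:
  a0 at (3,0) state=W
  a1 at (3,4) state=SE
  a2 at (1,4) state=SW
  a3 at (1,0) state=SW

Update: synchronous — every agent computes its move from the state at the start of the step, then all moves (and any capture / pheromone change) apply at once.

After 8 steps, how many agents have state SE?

1

t=1: a0@(3,4):W a1@(0,0):SE a2@(2,3):SW a3@(2,4):SW
t=2: a0@(0,3):SW a1@(1,1):SE a2@(3,2):SW a3@(3,3):SW
t=3: a0@(1,2):SW a1@(2,2):SE a2@(0,1):SW a3@(0,2):SW
t=4: a0@(2,1):SW a1@(3,3):SE a2@(1,0):SW a3@(1,1):SW
t=5: a0@(3,0):SW a1@(0,4):SE a2@(2,4):SW a3@(2,0):SW
t=6: a0@(0,4):SW a1@(1,0):SE a2@(3,3):SW a3@(3,4):SW
t=7: a0@(1,3):SW a1@(2,1):SE a2@(0,2):SW a3@(0,3):SW
t=8: a0@(2,2):SW a1@(3,2):SE a2@(1,1):SW a3@(1,2):SW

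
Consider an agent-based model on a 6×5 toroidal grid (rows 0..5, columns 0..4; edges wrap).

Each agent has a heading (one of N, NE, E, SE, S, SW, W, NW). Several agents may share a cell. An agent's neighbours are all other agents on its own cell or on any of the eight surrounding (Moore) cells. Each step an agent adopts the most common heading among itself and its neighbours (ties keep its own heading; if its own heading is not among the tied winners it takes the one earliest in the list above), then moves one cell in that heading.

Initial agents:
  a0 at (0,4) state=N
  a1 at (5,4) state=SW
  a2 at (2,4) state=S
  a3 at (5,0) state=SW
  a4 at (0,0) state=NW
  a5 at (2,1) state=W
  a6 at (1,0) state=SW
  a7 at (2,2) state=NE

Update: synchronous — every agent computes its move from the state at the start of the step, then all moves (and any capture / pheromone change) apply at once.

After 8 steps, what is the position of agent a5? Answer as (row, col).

(3, 3)

t=1: a0@(1,3):SW a1@(0,3):SW a2@(3,4):S a3@(0,4):SW a4@(1,4):SW a5@(2,0):W a6@(2,4):SW a7@(1,3):NE
t=2: a0@(2,2):SW a1@(1,2):SW a2@(4,4):S a3@(1,3):SW a4@(2,3):SW a5@(3,4):SW a6@(3,3):SW a7@(2,2):SW
t=3: a0@(3,1):SW a1@(2,1):SW a2@(5,3):SW a3@(2,2):SW a4@(3,2):SW a5@(4,3):SW a6@(4,2):SW a7@(3,1):SW
t=4: a0@(4,0):SW a1@(3,0):SW a2@(0,2):SW a3@(3,1):SW a4@(4,1):SW a5@(5,2):SW a6@(5,1):SW a7@(4,0):SW
t=5: a0@(5,4):SW a1@(4,4):SW a2@(1,1):SW a3@(4,0):SW a4@(5,0):SW a5@(0,1):SW a6@(0,0):SW a7@(5,4):SW
t=6: a0@(0,3):SW a1@(5,3):SW a2@(2,0):SW a3@(5,4):SW a4@(0,4):SW a5@(1,0):SW a6@(1,4):SW a7@(0,3):SW
t=7: a0@(1,2):SW a1@(0,2):SW a2@(3,4):SW a3@(0,3):SW a4@(1,3):SW a5@(2,4):SW a6@(2,3):SW a7@(1,2):SW
t=8: a0@(2,1):SW a1@(1,1):SW a2@(4,3):SW a3@(1,2):SW a4@(2,2):SW a5@(3,3):SW a6@(3,2):SW a7@(2,1):SW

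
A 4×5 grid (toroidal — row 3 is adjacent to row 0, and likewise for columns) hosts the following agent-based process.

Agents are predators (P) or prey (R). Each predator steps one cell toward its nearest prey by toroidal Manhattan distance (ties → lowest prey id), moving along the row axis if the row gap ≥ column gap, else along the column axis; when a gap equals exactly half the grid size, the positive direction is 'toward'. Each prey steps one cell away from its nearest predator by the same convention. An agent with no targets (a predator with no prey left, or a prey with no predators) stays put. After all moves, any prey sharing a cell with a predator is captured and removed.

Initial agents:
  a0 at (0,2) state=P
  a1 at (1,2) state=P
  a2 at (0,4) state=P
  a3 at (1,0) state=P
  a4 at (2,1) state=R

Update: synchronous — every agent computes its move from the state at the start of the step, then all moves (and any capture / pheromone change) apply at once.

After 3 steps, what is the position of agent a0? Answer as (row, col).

(3, 2)

t=1: a0@(1,2):P a1@(2,2):P a2@(1,4):P a3@(2,0):P a4@(3,1):R
t=2: a0@(2,2):P a1@(3,2):P a2@(2,4):P a3@(3,0):P a4@(0,1):R
t=3: a0@(3,2):P a1@(0,2):P a2@(3,4):P a3@(0,0):P a4@(1,1):R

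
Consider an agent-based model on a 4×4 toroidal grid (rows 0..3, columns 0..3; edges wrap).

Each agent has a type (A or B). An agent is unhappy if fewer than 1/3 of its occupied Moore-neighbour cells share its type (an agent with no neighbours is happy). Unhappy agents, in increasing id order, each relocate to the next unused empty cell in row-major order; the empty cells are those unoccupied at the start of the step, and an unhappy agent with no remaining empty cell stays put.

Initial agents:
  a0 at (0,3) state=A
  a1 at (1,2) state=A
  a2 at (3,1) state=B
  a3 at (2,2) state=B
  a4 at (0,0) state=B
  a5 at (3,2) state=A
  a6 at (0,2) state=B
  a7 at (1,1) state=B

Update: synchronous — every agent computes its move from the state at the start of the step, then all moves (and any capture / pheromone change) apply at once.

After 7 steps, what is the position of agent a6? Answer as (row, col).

t=1: a0@(0,3):A a1@(0,1):A a2@(3,1):B a3@(2,2):B a4@(0,0):B a5@(1,0):A a6@(0,2):B a7@(1,1):B
t=2: a0@(0,3):A a1@(1,2):A a2@(3,1):B a3@(2,2):B a4@(0,0):B a5@(1,0):A a6@(0,2):B a7@(1,1):B
t=3: a0@(0,3):A a1@(0,1):A a2@(3,1):B a3@(2,2):B a4@(0,0):B a5@(1,0):A a6@(0,2):B a7@(1,1):B
t=4: a0@(0,3):A a1@(1,2):A a2@(3,1):B a3@(2,2):B a4@(0,0):B a5@(1,0):A a6@(0,2):B a7@(1,1):B
t=5: a0@(0,3):A a1@(0,1):A a2@(3,1):B a3@(2,2):B a4@(0,0):B a5@(1,0):A a6@(0,2):B a7@(1,1):B
t=6: a0@(0,3):A a1@(1,2):A a2@(3,1):B a3@(2,2):B a4@(0,0):B a5@(1,0):A a6@(0,2):B a7@(1,1):B
t=7: a0@(0,3):A a1@(0,1):A a2@(3,1):B a3@(2,2):B a4@(0,0):B a5@(1,0):A a6@(0,2):B a7@(1,1):B

(0, 2)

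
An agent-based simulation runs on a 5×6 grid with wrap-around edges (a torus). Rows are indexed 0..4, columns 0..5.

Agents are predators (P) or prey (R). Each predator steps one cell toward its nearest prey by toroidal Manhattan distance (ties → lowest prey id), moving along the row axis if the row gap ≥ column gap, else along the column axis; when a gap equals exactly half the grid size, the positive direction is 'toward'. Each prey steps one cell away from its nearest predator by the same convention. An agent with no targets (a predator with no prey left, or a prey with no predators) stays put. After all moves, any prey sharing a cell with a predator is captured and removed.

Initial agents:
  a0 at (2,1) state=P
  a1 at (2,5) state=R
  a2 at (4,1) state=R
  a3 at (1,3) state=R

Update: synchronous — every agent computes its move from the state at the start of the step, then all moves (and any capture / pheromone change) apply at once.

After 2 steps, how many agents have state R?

t=1: a0@(2,0):P a1@(2,4):R a2@(0,1):R a3@(1,4):R
t=2: a0@(2,5):P a1@(2,3):R a2@(4,1):R a3@(1,3):R

3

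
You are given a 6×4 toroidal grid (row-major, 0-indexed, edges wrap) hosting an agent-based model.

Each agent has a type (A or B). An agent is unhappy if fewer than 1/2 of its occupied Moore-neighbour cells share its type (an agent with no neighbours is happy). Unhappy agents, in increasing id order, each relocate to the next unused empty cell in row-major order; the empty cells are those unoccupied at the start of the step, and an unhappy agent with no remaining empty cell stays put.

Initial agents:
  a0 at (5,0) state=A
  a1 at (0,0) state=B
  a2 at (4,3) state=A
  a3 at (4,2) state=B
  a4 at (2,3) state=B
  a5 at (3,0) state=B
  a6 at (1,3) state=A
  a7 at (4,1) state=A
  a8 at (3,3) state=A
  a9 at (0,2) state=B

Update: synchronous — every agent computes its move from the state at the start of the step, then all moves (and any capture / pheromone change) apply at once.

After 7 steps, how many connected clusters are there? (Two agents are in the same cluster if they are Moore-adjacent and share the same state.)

2

t=1: a0@(5,0):A a1@(0,1):B a2@(4,3):A a3@(0,3):B a4@(1,0):B a5@(1,1):B a6@(1,2):A a7@(2,0):A a8@(2,1):A a9@(2,2):B
t=2: a0@(0,0):A a1@(0,1):B a2@(4,3):A a3@(0,2):B a4@(1,0):B a5@(1,1):B a6@(1,3):A a7@(2,3):A a8@(3,0):A a9@(3,1):B
t=3: a0@(0,3):A a1@(0,1):B a2@(4,3):A a3@(0,2):B a4@(1,2):B a5@(1,1):B a6@(1,3):A a7@(2,3):A a8@(3,0):A a9@(2,0):B
t=4: a0@(0,0):A a1@(0,1):B a2@(4,3):A a3@(0,2):B a4@(1,2):B a5@(1,1):B a6@(1,0):A a7@(2,3):A a8@(3,0):A a9@(2,1):B
t=5: a0@(0,3):A a1@(0,1):B a2@(4,3):A a3@(0,2):B a4@(1,2):B a5@(1,1):B a6@(1,3):A a7@(2,3):A a8@(3,0):A a9@(2,1):B
t=6: a0@(0,0):A a1@(0,1):B a2@(4,3):A a3@(0,2):B a4@(1,2):B a5@(1,1):B a6@(1,3):A a7@(2,3):A a8@(3,0):A a9@(2,1):B
t=7: a0@(0,3):A a1@(0,1):B a2@(4,3):A a3@(0,2):B a4@(1,2):B a5@(1,1):B a6@(1,3):A a7@(2,3):A a8@(3,0):A a9@(2,1):B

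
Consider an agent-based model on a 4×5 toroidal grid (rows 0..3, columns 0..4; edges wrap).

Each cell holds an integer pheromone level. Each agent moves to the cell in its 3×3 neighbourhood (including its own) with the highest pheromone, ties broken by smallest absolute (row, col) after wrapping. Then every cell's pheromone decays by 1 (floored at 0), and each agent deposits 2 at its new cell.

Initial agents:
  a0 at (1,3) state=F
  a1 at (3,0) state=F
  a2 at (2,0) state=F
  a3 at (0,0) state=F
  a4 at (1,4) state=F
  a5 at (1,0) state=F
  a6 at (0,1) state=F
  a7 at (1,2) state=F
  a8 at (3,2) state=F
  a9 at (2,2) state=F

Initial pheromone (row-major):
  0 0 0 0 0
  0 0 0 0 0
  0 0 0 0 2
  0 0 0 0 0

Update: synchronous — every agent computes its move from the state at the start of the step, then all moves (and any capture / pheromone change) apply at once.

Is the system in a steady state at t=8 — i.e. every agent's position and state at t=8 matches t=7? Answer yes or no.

yes

t=1: a0@(2,4) a1@(2,4) a2@(2,4) a3@(0,0) a4@(2,4) a5@(2,4) a6@(0,0) a7@(0,1) a8@(0,1) a9@(1,1) | pheromone: 4 4 0 0 0 / 0 2 0 0 0 / 0 0 0 0 11 / 0 0 0 0 0
t=2: a0@(2,4) a1@(2,4) a2@(2,4) a3@(0,0) a4@(2,4) a5@(2,4) a6@(0,0) a7@(0,0) a8@(0,0) a9@(0,0) | pheromone: 13 3 0 0 0 / 0 1 0 0 0 / 0 0 0 0 20 / 0 0 0 0 0
t=3: a0@(2,4) a1@(2,4) a2@(2,4) a3@(0,0) a4@(2,4) a5@(2,4) a6@(0,0) a7@(0,0) a8@(0,0) a9@(0,0) | pheromone: 22 2 0 0 0 / 0 0 0 0 0 / 0 0 0 0 29 / 0 0 0 0 0
t=4: a0@(2,4) a1@(2,4) a2@(2,4) a3@(0,0) a4@(2,4) a5@(2,4) a6@(0,0) a7@(0,0) a8@(0,0) a9@(0,0) | pheromone: 31 1 0 0 0 / 0 0 0 0 0 / 0 0 0 0 38 / 0 0 0 0 0
t=5: a0@(2,4) a1@(2,4) a2@(2,4) a3@(0,0) a4@(2,4) a5@(2,4) a6@(0,0) a7@(0,0) a8@(0,0) a9@(0,0) | pheromone: 40 0 0 0 0 / 0 0 0 0 0 / 0 0 0 0 47 / 0 0 0 0 0
t=6: a0@(2,4) a1@(2,4) a2@(2,4) a3@(0,0) a4@(2,4) a5@(2,4) a6@(0,0) a7@(0,0) a8@(0,0) a9@(0,0) | pheromone: 49 0 0 0 0 / 0 0 0 0 0 / 0 0 0 0 56 / 0 0 0 0 0
t=7: a0@(2,4) a1@(2,4) a2@(2,4) a3@(0,0) a4@(2,4) a5@(2,4) a6@(0,0) a7@(0,0) a8@(0,0) a9@(0,0) | pheromone: 58 0 0 0 0 / 0 0 0 0 0 / 0 0 0 0 65 / 0 0 0 0 0
t=8: a0@(2,4) a1@(2,4) a2@(2,4) a3@(0,0) a4@(2,4) a5@(2,4) a6@(0,0) a7@(0,0) a8@(0,0) a9@(0,0) | pheromone: 67 0 0 0 0 / 0 0 0 0 0 / 0 0 0 0 74 / 0 0 0 0 0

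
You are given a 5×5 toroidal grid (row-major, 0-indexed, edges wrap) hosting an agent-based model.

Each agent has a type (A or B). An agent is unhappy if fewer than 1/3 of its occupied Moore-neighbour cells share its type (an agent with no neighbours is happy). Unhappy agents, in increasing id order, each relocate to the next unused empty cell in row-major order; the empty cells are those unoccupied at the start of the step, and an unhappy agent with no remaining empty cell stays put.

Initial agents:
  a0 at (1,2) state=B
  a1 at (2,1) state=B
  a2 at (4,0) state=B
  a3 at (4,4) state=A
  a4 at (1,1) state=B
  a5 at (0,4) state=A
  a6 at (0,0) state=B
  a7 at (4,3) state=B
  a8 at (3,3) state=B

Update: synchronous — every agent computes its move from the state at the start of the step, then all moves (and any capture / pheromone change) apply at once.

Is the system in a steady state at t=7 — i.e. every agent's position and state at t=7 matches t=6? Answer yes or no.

t=1: a0@(1,2):B a1@(2,1):B a2@(4,0):B a3@(0,1):A a4@(1,1):B a5@(0,2):A a6@(0,0):B a7@(4,3):B a8@(3,3):B
t=2: a0@(1,2):B a1@(2,1):B a2@(4,0):B a3@(0,3):A a4@(1,1):B a5@(0,4):A a6@(0,0):B a7@(4,3):B a8@(3,3):B
t=3: a0@(1,2):B a1@(2,1):B a2@(4,0):B a3@(0,3):A a4@(1,1):B a5@(0,1):A a6@(0,0):B a7@(4,3):B a8@(3,3):B
t=4: a0@(1,2):B a1@(2,1):B a2@(4,0):B a3@(0,2):A a4@(1,1):B a5@(0,4):A a6@(0,0):B a7@(4,3):B a8@(3,3):B
t=5: a0@(1,2):B a1@(2,1):B a2@(4,0):B a3@(0,1):A a4@(1,1):B a5@(0,3):A a6@(0,0):B a7@(4,3):B a8@(3,3):B
t=6: a0@(1,2):B a1@(2,1):B a2@(4,0):B a3@(0,2):A a4@(1,1):B a5@(0,4):A a6@(0,0):B a7@(4,3):B a8@(3,3):B
t=7: a0@(1,2):B a1@(2,1):B a2@(4,0):B a3@(0,1):A a4@(1,1):B a5@(0,3):A a6@(0,0):B a7@(4,3):B a8@(3,3):B

no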